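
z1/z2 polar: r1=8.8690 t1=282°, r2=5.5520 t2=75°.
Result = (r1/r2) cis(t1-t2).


r = 8.8690 / 5.5520 = 1.5974
theta = 282° - 75° = 207° = 207° (mod 360)

1.5974 cis(207°)


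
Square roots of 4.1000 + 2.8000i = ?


|z| = sqrt(16.81+7.84) = 4.9649
sqrt((|z|+a)/2) = sqrt((4.9649+4.1)/2) = sqrt(4.5324) = 2.1290
sqrt((|z|-a)/2) = sqrt((4.9649-4.1)/2) = sqrt(0.4324) = 0.6576

±(2.1290 + 0.6576i) i.e. 2.1290 + 0.6576i and -2.1290 - 0.6576i


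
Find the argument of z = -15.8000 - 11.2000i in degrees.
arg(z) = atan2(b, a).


Re = -15.8, Im = -11.2
arg = atan2(-11.2, -15.8) = -144.6687 degrees

arg(z) = -144.6687 degrees


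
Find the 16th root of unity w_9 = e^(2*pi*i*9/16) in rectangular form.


Angle = 360*9/16 = 202.5°
a = cos(202.5°) = -0.9239
b = sin(202.5°) = -0.3827

-0.9239 - 0.3827i


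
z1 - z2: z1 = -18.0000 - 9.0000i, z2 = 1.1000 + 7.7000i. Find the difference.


Real: -18 - 1.1 = -19.1
Imag: -9 - 7.7 = -16.7

-19.1000 - 16.7000i


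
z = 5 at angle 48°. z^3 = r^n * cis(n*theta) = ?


r^3 = 5^3 = 125
n*theta = 3*48° = 144° = 144° (mod 360)
a = 125*cos(144°) = -101.1271
b = 125*sin(144°) = 73.4732

125 cis(144°) = -101.1271 + 73.4732i


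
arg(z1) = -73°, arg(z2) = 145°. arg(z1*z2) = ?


arg(z1*z2) = -73° + 145° = 72°
Normalized to (-180°, 180°]: 72°

72°


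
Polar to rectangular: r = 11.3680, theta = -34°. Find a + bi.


a = 11.3680*cos(-34°) = 11.3680*0.82904 = 9.4245
b = 11.3680*sin(-34°) = 11.3680*(-0.55919) = -6.3569

9.4245 - 6.3569i


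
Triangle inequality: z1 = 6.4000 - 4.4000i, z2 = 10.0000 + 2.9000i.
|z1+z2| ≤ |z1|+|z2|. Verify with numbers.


|z1| = sqrt(6.4^2 + (-4.4)^2) = sqrt(60.32) = 7.7666
|z2| = sqrt(10^2 + 2.9^2) = sqrt(108.41) = 10.4120
z1+z2 = 16.4000 - 1.5000i
|z1+z2| = sqrt(271.21) = 16.4685
|z1|+|z2| = 7.7666 + 10.4120 = 18.1786

|z1+z2| = 16.4685 ≤ |z1|+|z2| = 18.1786 (verified)


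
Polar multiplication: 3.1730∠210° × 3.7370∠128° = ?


r = 3.1730 * 3.7370 = 11.8575
theta = 210° + 128° = 338° = 338° (mod 360)

11.8575 cis(338°)


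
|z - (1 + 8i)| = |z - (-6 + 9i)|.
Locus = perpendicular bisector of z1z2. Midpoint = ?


Equal distances means the locus is the perpendicular bisector of z1 and z2.
Midpoint = ((1+(-6))/2, (8+9)/2) = (-2.5000, 8.5000)

Perpendicular bisector through (-2.5000, 8.5000)


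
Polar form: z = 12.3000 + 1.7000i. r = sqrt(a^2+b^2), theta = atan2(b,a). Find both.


r = sqrt(151.29+2.89) = sqrt(154.18) = 12.4169
theta = atan2(1.7, 12.3) = 7.8691 degrees

r = 12.4169, theta = 7.8691 degrees


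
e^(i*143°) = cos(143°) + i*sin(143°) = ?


cos(143°) = -0.7986
sin(143°) = 0.6018

e^(i*143°) = -0.7986 + 0.6018i


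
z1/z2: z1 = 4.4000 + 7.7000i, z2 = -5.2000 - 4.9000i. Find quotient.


Conjugate of z2 = -5.2000 + 4.9000i
Numerator: (4.4000 + 7.7000i)(-5.2000 + 4.9000i) = -60.6100 - 18.4800i
Denominator: (-5.2)^2 + (-4.9)^2 = 51.05
Result = (-60.6100 - 18.4800i)/51.05

-1.1873 - 0.3620i


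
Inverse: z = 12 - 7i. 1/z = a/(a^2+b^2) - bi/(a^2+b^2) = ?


|z|^2 = 144+49 = 193
1/z = (12 + 7i)/193

1/z = 0.0622 + 0.0363i


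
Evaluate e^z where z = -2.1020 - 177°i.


e^-2.1020 = 0.1222
cos(-177°) = -0.9986
sin(-177°) = -0.0523
Real = 0.1222*(-0.9986) = -0.1220
Imag = 0.1222*(-0.0523) = -0.0064

-0.1220 - 0.0064i


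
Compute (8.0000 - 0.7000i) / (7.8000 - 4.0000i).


Conjugate of z2 = 7.8000 + 4.0000i
Numerator: (8.0000 - 0.7000i)(7.8000 + 4.0000i) = 65.2000 + 26.5400i
Denominator: 7.8^2 + (-4)^2 = 76.84
Result = (65.2000 + 26.5400i)/76.84

0.8485 + 0.3454i


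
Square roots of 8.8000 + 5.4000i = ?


|z| = sqrt(77.44+29.16) = 10.3247
sqrt((|z|+a)/2) = sqrt((10.3247+8.8)/2) = sqrt(9.5624) = 3.0923
sqrt((|z|-a)/2) = sqrt((10.3247-8.8)/2) = sqrt(0.7624) = 0.8731

±(3.0923 + 0.8731i) i.e. 3.0923 + 0.8731i and -3.0923 - 0.8731i


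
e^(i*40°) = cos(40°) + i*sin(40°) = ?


cos(40°) = 0.7660
sin(40°) = 0.6428

e^(i*40°) = 0.7660 + 0.6428i


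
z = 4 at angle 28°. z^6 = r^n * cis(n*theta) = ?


r^6 = 4^6 = 4096
n*theta = 6*28° = 168° = 168° (mod 360)
a = 4096*cos(168°) = -4006.4926
b = 4096*sin(168°) = 851.6063

4096 cis(168°) = -4006.4926 + 851.6063i


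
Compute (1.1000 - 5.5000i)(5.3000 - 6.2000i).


Real = 1.1*5.3 - (-5.5)*(-6.2) = 5.83 - 34.1 = -28.27
Imag = 1.1*(-6.2) + 5.3*(-5.5) = -6.82 - (29.15) = -35.97

-28.2700 - 35.9700i


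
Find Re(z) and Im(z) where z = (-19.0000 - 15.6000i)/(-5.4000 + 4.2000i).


Multiply by conjugate: (-19.0000 - 15.6000i)(-5.4000 - 4.2000i) / ((-5.4)^2 + 4.2^2)
Numerator real = -19*(-5.4) - (15.6)*4.2 = 37.08
Numerator imag = -15.6*(-5.4) - (-19)*4.2 = 164.04
Denominator = 46.8
Re(z) = 37.08/46.8 = 0.7923
Im(z) = 164.04/46.8 = 3.5051

Re(z) = 0.7923, Im(z) = 3.5051


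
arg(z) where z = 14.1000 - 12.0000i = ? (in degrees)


Re = 14.1, Im = -12
arg = atan2(-12, 14.1) = -40.3999 degrees

arg(z) = -40.3999 degrees


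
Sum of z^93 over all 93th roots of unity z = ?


The roots are w_k = w^k with w = e^(2*pi*i/93), and (w^k)^93 = (w^93)^k.
So S = 1 + u + u^2 + ... + u^(92) with u = w^93.
93 = 1*93 + 0, so 93 is a multiple of 93 and u = (w^93)^1 = 1.
Every one of the 93 terms equals 1: S = 93

S = 93


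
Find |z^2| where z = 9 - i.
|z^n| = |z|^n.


|z| = sqrt(81+1) = sqrt(82) = 9.0554
|z^2| = |z|^2 = (sqrt(82))^2 = 82

|z^2| = 82


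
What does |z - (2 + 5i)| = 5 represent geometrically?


|z - z0| = r is a circle with center z0 and radius r.
Center = (2, 5), radius = 5

Circle with center (2, 5) and radius 5


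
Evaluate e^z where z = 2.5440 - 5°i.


e^2.5440 = 12.7305
cos(-5°) = 0.99619
sin(-5°) = -0.087156
Real = 12.7305*0.99619 = 12.6820
Imag = 12.7305*(-0.087156) = -1.1095

12.6820 - 1.1095i


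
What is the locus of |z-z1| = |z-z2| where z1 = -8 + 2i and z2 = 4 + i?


Equal distances means the locus is the perpendicular bisector of z1 and z2.
Midpoint = ((-8+4)/2, (2+1)/2) = (-2.0000, 1.5000)

Perpendicular bisector through (-2.0000, 1.5000)


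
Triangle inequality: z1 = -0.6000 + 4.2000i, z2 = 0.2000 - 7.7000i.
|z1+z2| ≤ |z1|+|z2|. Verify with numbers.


|z1| = sqrt((-0.6)^2 + 4.2^2) = sqrt(18) = 4.2426
|z2| = sqrt(0.2^2 + (-7.7)^2) = sqrt(59.33) = 7.7026
z1+z2 = -0.4000 - 3.5000i
|z1+z2| = sqrt(12.41) = 3.5228
|z1|+|z2| = 4.2426 + 7.7026 = 11.9452

|z1+z2| = 3.5228 ≤ |z1|+|z2| = 11.9452 (verified)


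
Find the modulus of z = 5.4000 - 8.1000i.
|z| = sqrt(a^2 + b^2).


|z| = sqrt(5.4^2 + (-8.1)^2) = sqrt(29.16 + 65.61) = sqrt(94.77) = 9.7350

|z| = 9.7350


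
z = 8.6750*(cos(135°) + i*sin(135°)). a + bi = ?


a = 8.6750*cos(135°) = 8.6750*(-0.70711) = -6.1342
b = 8.6750*sin(135°) = 8.6750*0.70711 = 6.1342

-6.1342 + 6.1342i


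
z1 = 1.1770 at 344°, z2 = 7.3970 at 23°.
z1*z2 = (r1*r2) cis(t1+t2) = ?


r = 1.1770 * 7.3970 = 8.7063
theta = 344° + 23° = 367° = 7° (mod 360)

8.7063 cis(7°)


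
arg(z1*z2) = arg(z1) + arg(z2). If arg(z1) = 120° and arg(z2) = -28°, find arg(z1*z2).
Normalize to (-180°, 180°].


arg(z1*z2) = 120° - 28° = 92°
Normalized to (-180°, 180°]: 92°

92°


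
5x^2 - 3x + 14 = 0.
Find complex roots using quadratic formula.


disc = (-3)^2 - 4*5*14 = 9 - 280 = -271
sqrt(|disc|) = sqrt(271) = 16.4621
Real part = 3/(2*5) = 0.3000
Imag part = 16.4621/(2*5) = 1.6462

0.3000 ± 1.6462i


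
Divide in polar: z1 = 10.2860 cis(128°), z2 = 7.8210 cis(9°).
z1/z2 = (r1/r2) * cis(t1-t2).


r = 10.2860 / 7.8210 = 1.3152
theta = 128° - 9° = 119° = 119° (mod 360)

1.3152 cis(119°)


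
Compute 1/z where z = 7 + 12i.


|z|^2 = 49+144 = 193
1/z = (7 - 12i)/193

1/z = 0.0363 - 0.0622i


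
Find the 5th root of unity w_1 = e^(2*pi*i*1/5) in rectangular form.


Angle = 360*1/5 = 72°
a = cos(72°) = 0.3090
b = sin(72°) = 0.9511

0.3090 + 0.9511i


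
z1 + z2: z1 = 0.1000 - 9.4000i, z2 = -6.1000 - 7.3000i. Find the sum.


Real: 0.1 - 6.1 = -6
Imag: -9.4 - 7.3 = -16.7

-6.0000 - 16.7000i


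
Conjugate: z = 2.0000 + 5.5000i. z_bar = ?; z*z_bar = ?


z_bar = 2.0000 - 5.5000i
z*z_bar = 2^2 + 5.5^2 = 4 + 30.25 = 34.25

z_bar = 2.0000 - 5.5000i, z*z_bar = 34.25


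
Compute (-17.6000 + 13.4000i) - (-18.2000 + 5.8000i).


Real: -17.6 + 18.2 = 0.6
Imag: 13.4 - 5.8 = 7.6

0.6000 + 7.6000i


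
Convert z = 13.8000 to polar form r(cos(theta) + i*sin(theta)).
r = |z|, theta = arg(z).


r = sqrt(190.44+0) = sqrt(190.44) = 13.8000
theta = atan2(0, 13.8) = 0 degrees

r = 13.8000, theta = 0 degrees


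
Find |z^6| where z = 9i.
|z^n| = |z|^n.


|z| = sqrt(0+81) = sqrt(81) = 9
|z^6| = |z|^6 = 9^6 = 531441

|z^6| = 531441


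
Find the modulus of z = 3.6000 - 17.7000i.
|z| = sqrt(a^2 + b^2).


|z| = sqrt(3.6^2 + (-17.7)^2) = sqrt(12.96 + 313.29) = sqrt(326.25) = 18.0624

|z| = 18.0624


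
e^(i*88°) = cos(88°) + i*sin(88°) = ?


cos(88°) = 0.0349
sin(88°) = 0.9994

e^(i*88°) = 0.0349 + 0.9994i


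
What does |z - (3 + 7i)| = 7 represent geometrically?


|z - z0| = r is a circle with center z0 and radius r.
Center = (3, 7), radius = 7

Circle with center (3, 7) and radius 7


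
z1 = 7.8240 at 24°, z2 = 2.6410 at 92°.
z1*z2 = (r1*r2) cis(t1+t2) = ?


r = 7.8240 * 2.6410 = 20.6632
theta = 24° + 92° = 116° = 116° (mod 360)

20.6632 cis(116°)


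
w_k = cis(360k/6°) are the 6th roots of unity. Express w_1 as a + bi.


Angle = 360*1/6 = 60°
a = cos(60°) = 0.5000
b = sin(60°) = 0.8660

0.5000 + 0.8660i


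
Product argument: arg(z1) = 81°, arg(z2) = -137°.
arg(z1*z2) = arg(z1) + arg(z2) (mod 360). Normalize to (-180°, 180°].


arg(z1*z2) = 81° - 137° = -56°
Normalized to (-180°, 180°]: -56°

-56°


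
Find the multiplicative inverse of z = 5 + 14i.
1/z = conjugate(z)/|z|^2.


|z|^2 = 25+196 = 221
1/z = (5 - 14i)/221

1/z = 0.0226 - 0.0633i


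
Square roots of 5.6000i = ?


|z| = sqrt(0+31.36) = 5.6000
sqrt((|z|+a)/2) = sqrt((5.6000+0)/2) = sqrt(2.8000) = 1.6733
sqrt((|z|-a)/2) = sqrt((5.6000-0)/2) = sqrt(2.8000) = 1.6733

±(1.6733 + 1.6733i) i.e. 1.6733 + 1.6733i and -1.6733 - 1.6733i


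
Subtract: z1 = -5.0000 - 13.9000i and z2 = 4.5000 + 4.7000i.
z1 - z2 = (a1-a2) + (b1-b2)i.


Real: -5 - 4.5 = -9.5
Imag: -13.9 - 4.7 = -18.6

-9.5000 - 18.6000i


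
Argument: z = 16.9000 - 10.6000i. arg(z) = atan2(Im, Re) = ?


Re = 16.9, Im = -10.6
arg = atan2(-10.6, 16.9) = -32.0967 degrees

arg(z) = -32.0967 degrees


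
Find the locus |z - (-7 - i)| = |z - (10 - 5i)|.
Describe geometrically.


Equal distances means the locus is the perpendicular bisector of z1 and z2.
Midpoint = ((-7+10)/2, (-1+(-5))/2) = (1.5000, -3.0000)

Perpendicular bisector through (1.5000, -3.0000)


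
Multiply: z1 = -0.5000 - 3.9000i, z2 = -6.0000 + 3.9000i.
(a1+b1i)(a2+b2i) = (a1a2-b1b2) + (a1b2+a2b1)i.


Real = -0.5*(-6) - (-3.9)*3.9 = 3 - (-15.21) = 18.21
Imag = -0.5*3.9 - (6)*(-3.9) = -1.95 + 23.4 = 21.45

18.2100 + 21.4500i


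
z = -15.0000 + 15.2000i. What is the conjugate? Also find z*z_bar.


z_bar = -15.0000 - 15.2000i
z*z_bar = (-15)^2 + 15.2^2 = 225 + 231.04 = 456.04

z_bar = -15.0000 - 15.2000i, z*z_bar = 456.04


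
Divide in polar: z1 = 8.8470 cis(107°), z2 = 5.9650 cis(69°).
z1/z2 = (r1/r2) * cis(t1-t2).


r = 8.8470 / 5.9650 = 1.4832
theta = 107° - 69° = 38° = 38° (mod 360)

1.4832 cis(38°)


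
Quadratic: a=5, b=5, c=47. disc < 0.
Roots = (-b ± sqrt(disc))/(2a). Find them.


disc = 5^2 - 4*5*47 = 25 - 940 = -915
sqrt(|disc|) = sqrt(915) = 30.2490
Real part = -5/(2*5) = -0.5000
Imag part = 30.2490/(2*5) = 3.0249

-0.5000 ± 3.0249i


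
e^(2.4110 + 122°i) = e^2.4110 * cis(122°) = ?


e^2.4110 = 11.1451
cos(122°) = -0.52992
sin(122°) = 0.84805
Real = 11.1451*(-0.52992) = -5.9060
Imag = 11.1451*0.84805 = 9.4516

-5.9060 + 9.4516i


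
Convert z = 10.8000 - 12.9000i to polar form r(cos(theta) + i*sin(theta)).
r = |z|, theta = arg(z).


r = sqrt(116.64+166.41) = sqrt(283.05) = 16.8241
theta = atan2(-12.9, 10.8) = -50.0636 degrees

r = 16.8241, theta = -50.0636 degrees


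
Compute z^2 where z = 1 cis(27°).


r^2 = 1^2 = 1
n*theta = 2*27° = 54° = 54° (mod 360)
a = 1*cos(54°) = 0.5878
b = 1*sin(54°) = 0.8090

1 cis(54°) = 0.5878 + 0.8090i


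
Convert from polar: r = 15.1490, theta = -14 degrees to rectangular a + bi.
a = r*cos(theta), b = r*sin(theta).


a = 15.1490*cos(-14°) = 15.1490*0.970296 = 14.6990
b = 15.1490*sin(-14°) = 15.1490*(-0.241922) = -3.6649

14.6990 - 3.6649i


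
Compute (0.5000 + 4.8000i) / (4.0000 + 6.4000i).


Conjugate of z2 = 4.0000 - 6.4000i
Numerator: (0.5000 + 4.8000i)(4.0000 - 6.4000i) = 32.7200 + 16.0000i
Denominator: 4^2 + 6.4^2 = 56.96
Result = (32.7200 + 16.0000i)/56.96

0.5744 + 0.2809i


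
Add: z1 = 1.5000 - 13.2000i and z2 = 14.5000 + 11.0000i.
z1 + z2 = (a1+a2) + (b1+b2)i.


Real: 1.5 + 14.5 = 16
Imag: -13.2 + 11 = -2.2

16.0000 - 2.2000i


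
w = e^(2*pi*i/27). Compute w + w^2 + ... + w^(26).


With w = e^(2*pi*i/27), all 27 of the 27th roots of unity w^0 = 1, w, ..., w^(26) sum to 0: 1 + w + ... + w^(26) = (1 - w^27)/(1 - w) = 0 since w^27 = 1, w ≠ 1.
Removing the root 1: w + w^2 + ... + w^(26) = 0 - 1 = -1

Sum = -1


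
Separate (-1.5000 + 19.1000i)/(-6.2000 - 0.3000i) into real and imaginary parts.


Multiply by conjugate: (-1.5000 + 19.1000i)(-6.2000 + 0.3000i) / ((-6.2)^2 + (-0.3)^2)
Numerator real = -1.5*(-6.2) + 19.1*(-0.3) = 3.57
Numerator imag = 19.1*(-6.2) - (-1.5)*(-0.3) = -118.87
Denominator = 38.53
Re(z) = 3.57/38.53 = 0.0927
Im(z) = -118.87/38.53 = -3.0851

Re(z) = 0.0927, Im(z) = -3.0851


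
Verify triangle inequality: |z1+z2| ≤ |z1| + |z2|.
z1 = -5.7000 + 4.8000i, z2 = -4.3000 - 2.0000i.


|z1| = sqrt((-5.7)^2 + 4.8^2) = sqrt(55.53) = 7.4518
|z2| = sqrt((-4.3)^2 + (-2)^2) = sqrt(22.49) = 4.7424
z1+z2 = -10.0000 + 2.8000i
|z1+z2| = sqrt(107.84) = 10.3846
|z1|+|z2| = 7.4518 + 4.7424 = 12.1942

|z1+z2| = 10.3846 ≤ |z1|+|z2| = 12.1942 (verified)


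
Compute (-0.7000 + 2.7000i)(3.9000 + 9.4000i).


Real = -0.7*3.9 - 2.7*9.4 = -2.73 - 25.38 = -28.11
Imag = -0.7*9.4 + 3.9*2.7 = -6.58 + 10.53 = 3.95

-28.1100 + 3.9500i


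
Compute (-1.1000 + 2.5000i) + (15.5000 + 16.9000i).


Real: -1.1 + 15.5 = 14.4
Imag: 2.5 + 16.9 = 19.4

14.4000 + 19.4000i


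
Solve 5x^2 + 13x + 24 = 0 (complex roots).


disc = 13^2 - 4*5*24 = 169 - 480 = -311
sqrt(|disc|) = sqrt(311) = 17.6352
Real part = -13/(2*5) = -1.3000
Imag part = 17.6352/(2*5) = 1.7635

-1.3000 ± 1.7635i


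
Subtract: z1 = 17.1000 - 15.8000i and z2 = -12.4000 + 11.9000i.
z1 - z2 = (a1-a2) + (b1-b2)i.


Real: 17.1 + 12.4 = 29.5
Imag: -15.8 - 11.9 = -27.7

29.5000 - 27.7000i


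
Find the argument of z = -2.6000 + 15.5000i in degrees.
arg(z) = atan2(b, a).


Re = -2.6, Im = 15.5
arg = atan2(15.5, -2.6) = 99.5223 degrees

arg(z) = 99.5223 degrees


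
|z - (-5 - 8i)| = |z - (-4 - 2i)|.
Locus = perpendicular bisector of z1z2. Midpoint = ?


Equal distances means the locus is the perpendicular bisector of z1 and z2.
Midpoint = ((-5+(-4))/2, (-8+(-2))/2) = (-4.5000, -5.0000)

Perpendicular bisector through (-4.5000, -5.0000)


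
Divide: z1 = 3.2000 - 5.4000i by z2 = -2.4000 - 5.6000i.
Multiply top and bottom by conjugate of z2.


Conjugate of z2 = -2.4000 + 5.6000i
Numerator: (3.2000 - 5.4000i)(-2.4000 + 5.6000i) = 22.5600 + 30.8800i
Denominator: (-2.4)^2 + (-5.6)^2 = 37.12
Result = (22.5600 + 30.8800i)/37.12

0.6078 + 0.8319i


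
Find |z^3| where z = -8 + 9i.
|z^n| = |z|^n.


|z| = sqrt(64+81) = sqrt(145) = 12.0416
|z^3| = |z|^3 = (sqrt(145))^3 = 145*sqrt(145)

|z^3| = 145*sqrt(145) ≈ 1746.0312


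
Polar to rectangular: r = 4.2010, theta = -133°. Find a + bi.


a = 4.2010*cos(-133°) = 4.2010*(-0.682) = -2.8651
b = 4.2010*sin(-133°) = 4.2010*(-0.73135) = -3.0724

-2.8651 - 3.0724i


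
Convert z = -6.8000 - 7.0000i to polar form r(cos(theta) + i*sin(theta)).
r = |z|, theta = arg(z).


r = sqrt(46.24+49) = sqrt(95.24) = 9.7591
theta = atan2(-7, -6.8) = -134.1697 degrees

r = 9.7591, theta = -134.1697 degrees


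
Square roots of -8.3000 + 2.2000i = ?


|z| = sqrt(68.89+4.84) = 8.5866
sqrt((|z|+a)/2) = sqrt((8.5866+(-8.3))/2) = sqrt(0.1433) = 0.3786
sqrt((|z|-a)/2) = sqrt((8.5866-(-8.3))/2) = sqrt(8.4433) = 2.9057

±(0.3786 + 2.9057i) i.e. 0.3786 + 2.9057i and -0.3786 - 2.9057i


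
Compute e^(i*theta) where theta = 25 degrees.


cos(25°) = 0.9063
sin(25°) = 0.4226

e^(i*25°) = 0.9063 + 0.4226i


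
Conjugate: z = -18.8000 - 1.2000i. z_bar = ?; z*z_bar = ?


z_bar = -18.8000 + 1.2000i
z*z_bar = (-18.8)^2 + (-1.2)^2 = 353.44 + 1.44 = 354.88

z_bar = -18.8000 + 1.2000i, z*z_bar = 354.88


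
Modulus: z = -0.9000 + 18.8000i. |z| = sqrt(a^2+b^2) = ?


|z| = sqrt((-0.9)^2 + 18.8^2) = sqrt(0.81 + 353.44) = sqrt(354.25) = 18.8215

|z| = 18.8215


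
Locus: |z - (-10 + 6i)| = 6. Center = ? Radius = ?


|z - z0| = r is a circle with center z0 and radius r.
Center = (-10, 6), radius = 6

Circle with center (-10, 6) and radius 6


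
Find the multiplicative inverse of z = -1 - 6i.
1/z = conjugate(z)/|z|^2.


|z|^2 = 1+36 = 37
1/z = (-1 + 6i)/37

1/z = -0.0270 + 0.1622i


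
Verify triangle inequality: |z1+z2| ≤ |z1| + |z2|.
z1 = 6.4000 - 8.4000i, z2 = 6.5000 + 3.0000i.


|z1| = sqrt(6.4^2 + (-8.4)^2) = sqrt(111.52) = 10.5603
|z2| = sqrt(6.5^2 + 3^2) = sqrt(51.25) = 7.1589
z1+z2 = 12.9000 - 5.4000i
|z1+z2| = sqrt(195.57) = 13.9846
|z1|+|z2| = 10.5603 + 7.1589 = 17.7192

|z1+z2| = 13.9846 ≤ |z1|+|z2| = 17.7192 (verified)


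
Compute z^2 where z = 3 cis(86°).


r^2 = 3^2 = 9
n*theta = 2*86° = 172° = 172° (mod 360)
a = 9*cos(172°) = -8.9124
b = 9*sin(172°) = 1.2526

9 cis(172°) = -8.9124 + 1.2526i


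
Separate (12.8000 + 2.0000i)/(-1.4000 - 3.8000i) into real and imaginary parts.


Multiply by conjugate: (12.8000 + 2.0000i)(-1.4000 + 3.8000i) / ((-1.4)^2 + (-3.8)^2)
Numerator real = 12.8*(-1.4) + 2*(-3.8) = -25.52
Numerator imag = 2*(-1.4) - 12.8*(-3.8) = 45.84
Denominator = 16.4
Re(z) = -25.52/16.4 = -1.5561
Im(z) = 45.84/16.4 = 2.7951

Re(z) = -1.5561, Im(z) = 2.7951


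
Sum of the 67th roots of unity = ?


The sum of all 67th roots of unity is 0.
Geometric series: (1 - w^67)/(1 - w) = (1-1)/(1-w) = 0 since w^67 = 1, w ≠ 1.
Alternatively: coefficient of z^66 in z^67 - 1 is 0.

0


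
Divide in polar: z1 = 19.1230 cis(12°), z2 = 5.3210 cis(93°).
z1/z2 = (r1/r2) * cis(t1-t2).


r = 19.1230 / 5.3210 = 3.5939
theta = 12° - 93° = -81° = 279° (mod 360)

3.5939 cis(279°)


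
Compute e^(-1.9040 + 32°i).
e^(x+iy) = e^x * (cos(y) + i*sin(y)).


e^-1.9040 = 0.14897
cos(32°) = 0.848
sin(32°) = 0.5299
Real = 0.14897*0.848 = 0.1263
Imag = 0.14897*0.5299 = 0.0789

0.1263 + 0.0789i


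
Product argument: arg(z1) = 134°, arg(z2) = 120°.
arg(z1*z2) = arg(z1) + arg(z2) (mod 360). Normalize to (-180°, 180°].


arg(z1*z2) = 134° + 120° = 254°
Normalized to (-180°, 180°]: -106°

-106°


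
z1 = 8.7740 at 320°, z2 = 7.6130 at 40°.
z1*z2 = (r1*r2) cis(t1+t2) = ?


r = 8.7740 * 7.6130 = 66.7965
theta = 320° + 40° = 360° = 0° (mod 360)

66.7965 cis(0°)


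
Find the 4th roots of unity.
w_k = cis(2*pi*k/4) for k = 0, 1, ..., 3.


The 4th roots of unity are cis(360k/4°) for k=0..3
Angle step = 360/4 = 90°
Primitive root: cis(90°)
Primitive root = 0 + 1.0000i

4 roots at angles: 0°, 90°, 180°, 270°


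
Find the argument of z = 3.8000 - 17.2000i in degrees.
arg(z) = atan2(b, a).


Re = 3.8, Im = -17.2
arg = atan2(-17.2, 3.8) = -77.5418 degrees

arg(z) = -77.5418 degrees


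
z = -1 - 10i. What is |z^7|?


|z| = sqrt(1+100) = sqrt(101) = 10.0499
|z^7| = |z|^7 = (sqrt(101))^7 = 101^3 * sqrt(101) = 1030301*sqrt(101)

|z^7| = 1030301*sqrt(101) ≈ 10354396.9023


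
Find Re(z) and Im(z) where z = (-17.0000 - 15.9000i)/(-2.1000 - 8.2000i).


Multiply by conjugate: (-17.0000 - 15.9000i)(-2.1000 + 8.2000i) / ((-2.1)^2 + (-8.2)^2)
Numerator real = -17*(-2.1) - (15.9)*(-8.2) = 166.08
Numerator imag = -15.9*(-2.1) - (-17)*(-8.2) = -106.01
Denominator = 71.65
Re(z) = 166.08/71.65 = 2.3179
Im(z) = -106.01/71.65 = -1.4796

Re(z) = 2.3179, Im(z) = -1.4796


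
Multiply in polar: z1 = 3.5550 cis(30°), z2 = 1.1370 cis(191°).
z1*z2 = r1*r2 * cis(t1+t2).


r = 3.5550 * 1.1370 = 4.0420
theta = 30° + 191° = 221° = 221° (mod 360)

4.0420 cis(221°)


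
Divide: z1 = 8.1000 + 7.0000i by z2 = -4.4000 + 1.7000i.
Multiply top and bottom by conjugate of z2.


Conjugate of z2 = -4.4000 - 1.7000i
Numerator: (8.1000 + 7.0000i)(-4.4000 - 1.7000i) = -23.7400 - 44.5700i
Denominator: (-4.4)^2 + 1.7^2 = 22.25
Result = (-23.7400 - 44.5700i)/22.25

-1.0670 - 2.0031i


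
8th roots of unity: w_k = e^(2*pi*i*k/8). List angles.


The 8th roots of unity are cis(360k/8°) for k=0..7
Angle step = 360/8 = 45°
Primitive root: cis(45°)
Primitive root = 0.7071 + 0.7071i

8 roots at angles: 0°, 45°, 90°, 135°, 180°, 225°, 270°, 315°


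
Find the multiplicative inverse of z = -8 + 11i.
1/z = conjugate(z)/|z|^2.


|z|^2 = 64+121 = 185
1/z = (-8 - 11i)/185

1/z = -0.0432 - 0.0595i


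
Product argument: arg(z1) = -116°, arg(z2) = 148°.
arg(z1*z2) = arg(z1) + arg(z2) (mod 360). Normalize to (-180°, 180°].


arg(z1*z2) = -116° + 148° = 32°
Normalized to (-180°, 180°]: 32°

32°


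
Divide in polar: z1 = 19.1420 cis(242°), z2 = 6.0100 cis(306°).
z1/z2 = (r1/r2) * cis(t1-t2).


r = 19.1420 / 6.0100 = 3.1850
theta = 242° - 306° = -64° = 296° (mod 360)

3.1850 cis(296°)


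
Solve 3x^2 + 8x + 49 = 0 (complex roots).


disc = 8^2 - 4*3*49 = 64 - 588 = -524
sqrt(|disc|) = sqrt(524) = 22.8910
Real part = -8/(2*3) = -1.3333
Imag part = 22.8910/(2*3) = 3.8152

-1.3333 ± 3.8152i


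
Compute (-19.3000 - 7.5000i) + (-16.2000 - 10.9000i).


Real: -19.3 - 16.2 = -35.5
Imag: -7.5 - 10.9 = -18.4

-35.5000 - 18.4000i


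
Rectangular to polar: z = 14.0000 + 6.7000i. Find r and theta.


r = sqrt(196+44.89) = sqrt(240.89) = 15.5206
theta = atan2(6.7, 14) = 25.5744 degrees

r = 15.5206, theta = 25.5744 degrees


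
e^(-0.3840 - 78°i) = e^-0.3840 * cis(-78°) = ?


e^-0.3840 = 0.6811
cos(-78°) = 0.2079
sin(-78°) = -0.9781
Real = 0.6811*0.2079 = 0.1416
Imag = 0.6811*(-0.9781) = -0.6662

0.1416 - 0.6662i


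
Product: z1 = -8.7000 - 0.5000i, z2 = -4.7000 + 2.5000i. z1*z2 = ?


Real = -8.7*(-4.7) - (-0.5)*2.5 = 40.89 - (-1.25) = 42.14
Imag = -8.7*2.5 - (4.7)*(-0.5) = -21.75 + 2.35 = -19.4

42.1400 - 19.4000i


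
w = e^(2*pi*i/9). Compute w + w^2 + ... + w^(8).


With w = e^(2*pi*i/9), all 9 of the 9th roots of unity w^0 = 1, w, ..., w^(8) sum to 0: 1 + w + ... + w^(8) = (1 - w^9)/(1 - w) = 0 since w^9 = 1, w ≠ 1.
Removing the root 1: w + w^2 + ... + w^(8) = 0 - 1 = -1

Sum = -1


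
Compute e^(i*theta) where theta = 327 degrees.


cos(327°) = 0.8387
sin(327°) = -0.5446

e^(i*327°) = 0.8387 - 0.5446i


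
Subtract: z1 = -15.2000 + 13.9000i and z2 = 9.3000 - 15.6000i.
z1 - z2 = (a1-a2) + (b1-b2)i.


Real: -15.2 - 9.3 = -24.5
Imag: 13.9 + 15.6 = 29.5

-24.5000 + 29.5000i


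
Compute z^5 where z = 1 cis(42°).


r^5 = 1^5 = 1
n*theta = 5*42° = 210° = 210° (mod 360)
a = 1*cos(210°) = -0.8660
b = 1*sin(210°) = -0.5000

1 cis(210°) = -0.8660 - 0.5000i


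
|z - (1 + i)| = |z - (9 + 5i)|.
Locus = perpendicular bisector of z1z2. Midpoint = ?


Equal distances means the locus is the perpendicular bisector of z1 and z2.
Midpoint = ((1+9)/2, (1+5)/2) = (5.0000, 3.0000)

Perpendicular bisector through (5.0000, 3.0000)


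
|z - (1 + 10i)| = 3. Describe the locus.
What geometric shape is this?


|z - z0| = r is a circle with center z0 and radius r.
Center = (1, 10), radius = 3

Circle with center (1, 10) and radius 3


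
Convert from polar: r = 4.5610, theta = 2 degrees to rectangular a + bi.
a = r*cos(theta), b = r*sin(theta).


a = 4.5610*cos(2°) = 4.5610*0.99939 = 4.5582
b = 4.5610*sin(2°) = 4.5610*0.0349 = 0.1592

4.5582 + 0.1592i


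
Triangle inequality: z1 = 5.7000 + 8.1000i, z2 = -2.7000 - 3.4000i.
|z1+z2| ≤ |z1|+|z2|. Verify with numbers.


|z1| = sqrt(5.7^2 + 8.1^2) = sqrt(98.1) = 9.9045
|z2| = sqrt((-2.7)^2 + (-3.4)^2) = sqrt(18.85) = 4.3417
z1+z2 = 3.0000 + 4.7000i
|z1+z2| = sqrt(31.09) = 5.5758
|z1|+|z2| = 9.9045 + 4.3417 = 14.2462

|z1+z2| = 5.5758 ≤ |z1|+|z2| = 14.2462 (verified)


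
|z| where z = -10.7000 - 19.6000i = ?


|z| = sqrt((-10.7)^2 + (-19.6)^2) = sqrt(114.49 + 384.16) = sqrt(498.65) = 22.3305

|z| = 22.3305


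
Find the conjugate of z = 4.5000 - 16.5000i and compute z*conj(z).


z_bar = 4.5000 + 16.5000i
z*z_bar = 4.5^2 + (-16.5)^2 = 20.25 + 272.25 = 292.5

z_bar = 4.5000 + 16.5000i, z*z_bar = 292.5


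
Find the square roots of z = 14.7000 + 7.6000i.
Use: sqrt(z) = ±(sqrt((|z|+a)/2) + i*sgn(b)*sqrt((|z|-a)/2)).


|z| = sqrt(216.09+57.76) = 16.5484
sqrt((|z|+a)/2) = sqrt((16.5484+14.7)/2) = sqrt(15.6242) = 3.9527
sqrt((|z|-a)/2) = sqrt((16.5484-14.7)/2) = sqrt(0.9242) = 0.9614

±(3.9527 + 0.9614i) i.e. 3.9527 + 0.9614i and -3.9527 - 0.9614i


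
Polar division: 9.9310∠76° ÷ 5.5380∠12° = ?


r = 9.9310 / 5.5380 = 1.7932
theta = 76° - 12° = 64° = 64° (mod 360)

1.7932 cis(64°)


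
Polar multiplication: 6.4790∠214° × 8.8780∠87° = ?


r = 6.4790 * 8.8780 = 57.5206
theta = 214° + 87° = 301° = 301° (mod 360)

57.5206 cis(301°)


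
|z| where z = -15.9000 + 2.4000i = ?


|z| = sqrt((-15.9)^2 + 2.4^2) = sqrt(252.81 + 5.76) = sqrt(258.57) = 16.0801

|z| = 16.0801


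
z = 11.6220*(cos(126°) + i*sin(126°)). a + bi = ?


a = 11.6220*cos(126°) = 11.6220*(-0.587785) = -6.8312
b = 11.6220*sin(126°) = 11.6220*0.80902 = 9.4024

-6.8312 + 9.4024i


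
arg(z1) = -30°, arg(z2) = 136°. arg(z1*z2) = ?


arg(z1*z2) = -30° + 136° = 106°
Normalized to (-180°, 180°]: 106°

106°


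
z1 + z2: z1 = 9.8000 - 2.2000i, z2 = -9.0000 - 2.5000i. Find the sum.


Real: 9.8 - 9 = 0.8
Imag: -2.2 - 2.5 = -4.7

0.8000 - 4.7000i


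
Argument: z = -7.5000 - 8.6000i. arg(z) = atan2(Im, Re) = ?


Re = -7.5, Im = -8.6
arg = atan2(-8.6, -7.5) = -131.0915 degrees

arg(z) = -131.0915 degrees


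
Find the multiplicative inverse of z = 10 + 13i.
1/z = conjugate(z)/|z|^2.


|z|^2 = 100+169 = 269
1/z = (10 - 13i)/269

1/z = 0.0372 - 0.0483i


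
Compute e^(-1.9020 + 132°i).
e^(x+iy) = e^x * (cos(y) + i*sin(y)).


e^-1.9020 = 0.1493
cos(132°) = -0.6691
sin(132°) = 0.7431
Real = 0.1493*(-0.6691) = -0.0999
Imag = 0.1493*0.7431 = 0.1109

-0.0999 + 0.1109i


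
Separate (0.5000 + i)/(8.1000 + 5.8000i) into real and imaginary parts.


Multiply by conjugate: (0.5000 + i)(8.1000 - 5.8000i) / (8.1^2 + 5.8^2)
Numerator real = 0.5*8.1 + 1*5.8 = 9.85
Numerator imag = 1*8.1 - 0.5*5.8 = 5.2
Denominator = 99.25
Re(z) = 9.85/99.25 = 0.0992
Im(z) = 5.2/99.25 = 0.0524

Re(z) = 0.0992, Im(z) = 0.0524


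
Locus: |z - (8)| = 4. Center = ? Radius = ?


|z - z0| = r is a circle with center z0 and radius r.
Center = (8, 0), radius = 4

Circle with center (8, 0) and radius 4


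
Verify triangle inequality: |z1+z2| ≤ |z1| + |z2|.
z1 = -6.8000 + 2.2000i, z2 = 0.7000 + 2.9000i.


|z1| = sqrt((-6.8)^2 + 2.2^2) = sqrt(51.08) = 7.1470
|z2| = sqrt(0.7^2 + 2.9^2) = sqrt(8.9) = 2.9833
z1+z2 = -6.1000 + 5.1000i
|z1+z2| = sqrt(63.22) = 7.9511
|z1|+|z2| = 7.1470 + 2.9833 = 10.1303

|z1+z2| = 7.9511 ≤ |z1|+|z2| = 10.1303 (verified)


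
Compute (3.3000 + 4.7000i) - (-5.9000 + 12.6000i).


Real: 3.3 + 5.9 = 9.2
Imag: 4.7 - 12.6 = -7.9

9.2000 - 7.9000i


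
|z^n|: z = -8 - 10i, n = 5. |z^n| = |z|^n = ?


|z| = sqrt(64+100) = sqrt(164) = 12.8062
|z^5| = |z|^5 = (sqrt(164))^5 = 164^2 * sqrt(164) = 26896*sqrt(164)

|z^5| = 26896*sqrt(164) ≈ 344436.8590


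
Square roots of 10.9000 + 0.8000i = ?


|z| = sqrt(118.81+0.64) = 10.9293
sqrt((|z|+a)/2) = sqrt((10.9293+10.9)/2) = sqrt(10.9147) = 3.3037
sqrt((|z|-a)/2) = sqrt((10.9293-10.9)/2) = sqrt(0.0147) = 0.1211

±(3.3037 + 0.1211i) i.e. 3.3037 + 0.1211i and -3.3037 - 0.1211i


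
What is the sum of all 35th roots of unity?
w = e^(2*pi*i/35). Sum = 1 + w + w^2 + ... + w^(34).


The sum of all 35th roots of unity is 0.
Geometric series: (1 - w^35)/(1 - w) = (1-1)/(1-w) = 0 since w^35 = 1, w ≠ 1.
Alternatively: coefficient of z^34 in z^35 - 1 is 0.

0


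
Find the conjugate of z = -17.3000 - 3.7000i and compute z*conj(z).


z_bar = -17.3000 + 3.7000i
z*z_bar = (-17.3)^2 + (-3.7)^2 = 299.29 + 13.69 = 312.98

z_bar = -17.3000 + 3.7000i, z*z_bar = 312.98


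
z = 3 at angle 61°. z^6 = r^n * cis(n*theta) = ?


r^6 = 3^6 = 729
n*theta = 6*61° = 366° = 6° (mod 360)
a = 729*cos(6°) = 725.0065
b = 729*sin(6°) = 76.2012

729 cis(6°) = 725.0065 + 76.2012i


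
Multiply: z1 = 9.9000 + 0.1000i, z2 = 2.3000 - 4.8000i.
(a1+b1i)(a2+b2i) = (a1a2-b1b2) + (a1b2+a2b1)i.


Real = 9.9*2.3 - 0.1*(-4.8) = 22.77 - (-0.48) = 23.25
Imag = 9.9*(-4.8) + 2.3*0.1 = -47.52 + 0.23 = -47.29

23.2500 - 47.2900i


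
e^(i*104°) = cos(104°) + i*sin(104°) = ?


cos(104°) = -0.2419
sin(104°) = 0.9703

e^(i*104°) = -0.2419 + 0.9703i


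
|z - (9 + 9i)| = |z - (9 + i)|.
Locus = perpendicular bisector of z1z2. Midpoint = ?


Equal distances means the locus is the perpendicular bisector of z1 and z2.
Midpoint = ((9+9)/2, (9+1)/2) = (9.0000, 5.0000)

Perpendicular bisector through (9.0000, 5.0000)


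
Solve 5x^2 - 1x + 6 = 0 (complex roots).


disc = (-1)^2 - 4*5*6 = 1 - 120 = -119
sqrt(|disc|) = sqrt(119) = 10.9087
Real part = 1/(2*5) = 0.1000
Imag part = 10.9087/(2*5) = 1.0909

0.1000 ± 1.0909i


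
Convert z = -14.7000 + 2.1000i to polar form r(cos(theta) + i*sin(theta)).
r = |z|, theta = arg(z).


r = sqrt(216.09+4.41) = sqrt(220.5) = 14.8492
theta = atan2(2.1, -14.7) = 171.8699 degrees

r = 14.8492, theta = 171.8699 degrees


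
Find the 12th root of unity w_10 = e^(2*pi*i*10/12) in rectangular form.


Angle = 360*10/12 = 300°
a = cos(300°) = 0.5000
b = sin(300°) = -0.8660

0.5000 - 0.8660i


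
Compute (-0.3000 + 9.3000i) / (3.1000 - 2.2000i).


Conjugate of z2 = 3.1000 + 2.2000i
Numerator: (-0.3000 + 9.3000i)(3.1000 + 2.2000i) = -21.3900 + 28.1700i
Denominator: 3.1^2 + (-2.2)^2 = 14.45
Result = (-21.3900 + 28.1700i)/14.45

-1.4803 + 1.9495i


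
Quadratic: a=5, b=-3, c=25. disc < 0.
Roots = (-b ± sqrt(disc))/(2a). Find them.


disc = (-3)^2 - 4*5*25 = 9 - 500 = -491
sqrt(|disc|) = sqrt(491) = 22.1585
Real part = 3/(2*5) = 0.3000
Imag part = 22.1585/(2*5) = 2.2159

0.3000 ± 2.2159i


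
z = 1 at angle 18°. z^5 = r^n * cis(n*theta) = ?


r^5 = 1^5 = 1
n*theta = 5*18° = 90° = 90° (mod 360)
a = 1*cos(90°) = 0
b = 1*sin(90°) = 1.0000

1 cis(90°) = 0 + 1.0000i


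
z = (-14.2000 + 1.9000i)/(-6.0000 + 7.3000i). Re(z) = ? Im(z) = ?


Multiply by conjugate: (-14.2000 + 1.9000i)(-6.0000 - 7.3000i) / ((-6)^2 + 7.3^2)
Numerator real = -14.2*(-6) + 1.9*7.3 = 99.07
Numerator imag = 1.9*(-6) - (-14.2)*7.3 = 92.26
Denominator = 89.29
Re(z) = 99.07/89.29 = 1.1095
Im(z) = 92.26/89.29 = 1.0333

Re(z) = 1.1095, Im(z) = 1.0333


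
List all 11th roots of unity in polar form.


The 11th roots of unity are cis(360k/11°) for k=0..10
Angle step = 360/11 = 32.7273°
Primitive root: cis(32.7273°)
Primitive root = 0.8413 + 0.5406i

11 roots at angles: 0°, 32.7273°, 65.4545°, 98.1818°, 130.9091°, 163.6364°, 196.3636°, 229.0909°, 261.8182°, 294.5455°, 327.2727°


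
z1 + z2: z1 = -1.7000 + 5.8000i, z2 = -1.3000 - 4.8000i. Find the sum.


Real: -1.7 - 1.3 = -3
Imag: 5.8 - 4.8 = 1

-3.0000 + i


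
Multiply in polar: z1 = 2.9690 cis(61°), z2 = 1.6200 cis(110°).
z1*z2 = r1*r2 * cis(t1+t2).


r = 2.9690 * 1.6200 = 4.8098
theta = 61° + 110° = 171° = 171° (mod 360)

4.8098 cis(171°)


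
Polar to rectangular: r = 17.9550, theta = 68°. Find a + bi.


a = 17.9550*cos(68°) = 17.9550*0.37461 = 6.7261
b = 17.9550*sin(68°) = 17.9550*0.927184 = 16.6476

6.7261 + 16.6476i


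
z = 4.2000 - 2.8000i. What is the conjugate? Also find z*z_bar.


z_bar = 4.2000 + 2.8000i
z*z_bar = 4.2^2 + (-2.8)^2 = 17.64 + 7.84 = 25.48

z_bar = 4.2000 + 2.8000i, z*z_bar = 25.48


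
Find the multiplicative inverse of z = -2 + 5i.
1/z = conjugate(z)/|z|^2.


|z|^2 = 4+25 = 29
1/z = (-2 - 5i)/29

1/z = -0.0690 - 0.1724i


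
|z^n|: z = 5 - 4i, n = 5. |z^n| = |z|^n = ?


|z| = sqrt(25+16) = sqrt(41) = 6.4031
|z^5| = |z|^5 = (sqrt(41))^5 = 41^2 * sqrt(41) = 1681*sqrt(41)

|z^5| = 1681*sqrt(41) ≈ 10763.6518


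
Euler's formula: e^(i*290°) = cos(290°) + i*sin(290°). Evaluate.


cos(290°) = 0.3420
sin(290°) = -0.9397

e^(i*290°) = 0.3420 - 0.9397i


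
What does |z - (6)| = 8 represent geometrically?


|z - z0| = r is a circle with center z0 and radius r.
Center = (6, 0), radius = 8

Circle with center (6, 0) and radius 8


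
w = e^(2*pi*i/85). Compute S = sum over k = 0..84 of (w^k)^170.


The roots are w_k = w^k with w = e^(2*pi*i/85), and (w^k)^170 = (w^170)^k.
So S = 1 + u + u^2 + ... + u^(84) with u = w^170.
170 = 2*85 + 0, so 170 is a multiple of 85 and u = (w^85)^2 = 1.
Every one of the 85 terms equals 1: S = 85

S = 85


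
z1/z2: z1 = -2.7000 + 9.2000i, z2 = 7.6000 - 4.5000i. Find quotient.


Conjugate of z2 = 7.6000 + 4.5000i
Numerator: (-2.7000 + 9.2000i)(7.6000 + 4.5000i) = -61.9200 + 57.7700i
Denominator: 7.6^2 + (-4.5)^2 = 78.01
Result = (-61.9200 + 57.7700i)/78.01

-0.7937 + 0.7405i


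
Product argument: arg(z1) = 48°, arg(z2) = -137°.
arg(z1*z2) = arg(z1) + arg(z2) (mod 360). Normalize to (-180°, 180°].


arg(z1*z2) = 48° - 137° = -89°
Normalized to (-180°, 180°]: -89°

-89°


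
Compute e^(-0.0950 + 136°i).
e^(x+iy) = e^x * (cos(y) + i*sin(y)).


e^-0.0950 = 0.9094
cos(136°) = -0.7193
sin(136°) = 0.69466
Real = 0.9094*(-0.7193) = -0.6541
Imag = 0.9094*0.69466 = 0.6317

-0.6541 + 0.6317i


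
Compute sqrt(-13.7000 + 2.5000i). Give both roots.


|z| = sqrt(187.69+6.25) = 13.9262
sqrt((|z|+a)/2) = sqrt((13.9262+(-13.7))/2) = sqrt(0.1131) = 0.3363
sqrt((|z|-a)/2) = sqrt((13.9262-(-13.7))/2) = sqrt(13.8131) = 3.7166

±(0.3363 + 3.7166i) i.e. 0.3363 + 3.7166i and -0.3363 - 3.7166i


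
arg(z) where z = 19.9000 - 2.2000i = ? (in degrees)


Re = 19.9, Im = -2.2
arg = atan2(-2.2, 19.9) = -6.3086 degrees

arg(z) = -6.3086 degrees


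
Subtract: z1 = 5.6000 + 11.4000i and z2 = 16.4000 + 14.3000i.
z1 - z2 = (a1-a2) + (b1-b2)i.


Real: 5.6 - 16.4 = -10.8
Imag: 11.4 - 14.3 = -2.9

-10.8000 - 2.9000i


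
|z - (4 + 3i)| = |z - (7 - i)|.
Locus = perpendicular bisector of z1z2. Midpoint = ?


Equal distances means the locus is the perpendicular bisector of z1 and z2.
Midpoint = ((4+7)/2, (3+(-1))/2) = (5.5000, 1.0000)

Perpendicular bisector through (5.5000, 1.0000)


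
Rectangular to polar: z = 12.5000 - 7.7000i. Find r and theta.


r = sqrt(156.25+59.29) = sqrt(215.54) = 14.6813
theta = atan2(-7.7, 12.5) = -31.6331 degrees

r = 14.6813, theta = -31.6331 degrees


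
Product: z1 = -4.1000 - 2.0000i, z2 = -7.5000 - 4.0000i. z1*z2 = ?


Real = -4.1*(-7.5) - (-2)*(-4) = 30.75 - 8 = 22.75
Imag = -4.1*(-4) - (7.5)*(-2) = 16.4 + 15 = 31.4

22.7500 + 31.4000i


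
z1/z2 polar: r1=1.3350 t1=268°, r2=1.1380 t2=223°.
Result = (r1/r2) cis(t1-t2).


r = 1.3350 / 1.1380 = 1.1731
theta = 268° - 223° = 45° = 45° (mod 360)

1.1731 cis(45°)


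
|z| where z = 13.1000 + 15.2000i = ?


|z| = sqrt(13.1^2 + 15.2^2) = sqrt(171.61 + 231.04) = sqrt(402.65) = 20.0661

|z| = 20.0661


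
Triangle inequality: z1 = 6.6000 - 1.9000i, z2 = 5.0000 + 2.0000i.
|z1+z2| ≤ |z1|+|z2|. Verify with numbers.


|z1| = sqrt(6.6^2 + (-1.9)^2) = sqrt(47.17) = 6.8680
|z2| = sqrt(5^2 + 2^2) = sqrt(29) = 5.3852
z1+z2 = 11.6000 + 0.1000i
|z1+z2| = sqrt(134.57) = 11.6004
|z1|+|z2| = 6.8680 + 5.3852 = 12.2532

|z1+z2| = 11.6004 ≤ |z1|+|z2| = 12.2532 (verified)


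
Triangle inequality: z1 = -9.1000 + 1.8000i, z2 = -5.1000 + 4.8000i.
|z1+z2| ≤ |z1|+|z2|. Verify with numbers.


|z1| = sqrt((-9.1)^2 + 1.8^2) = sqrt(86.05) = 9.2763
|z2| = sqrt((-5.1)^2 + 4.8^2) = sqrt(49.05) = 7.0036
z1+z2 = -14.2000 + 6.6000i
|z1+z2| = sqrt(245.2) = 15.6589
|z1|+|z2| = 9.2763 + 7.0036 = 16.2799

|z1+z2| = 15.6589 ≤ |z1|+|z2| = 16.2799 (verified)


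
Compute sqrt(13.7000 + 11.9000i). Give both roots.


|z| = sqrt(187.69+141.61) = 18.1466
sqrt((|z|+a)/2) = sqrt((18.1466+13.7)/2) = sqrt(15.9233) = 3.9904
sqrt((|z|-a)/2) = sqrt((18.1466-13.7)/2) = sqrt(2.2233) = 1.4911

±(3.9904 + 1.4911i) i.e. 3.9904 + 1.4911i and -3.9904 - 1.4911i


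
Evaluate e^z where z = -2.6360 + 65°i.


e^-2.6360 = 0.0716
cos(65°) = 0.4226
sin(65°) = 0.9063
Real = 0.0716*0.4226 = 0.0303
Imag = 0.0716*0.9063 = 0.0649

0.0303 + 0.0649i


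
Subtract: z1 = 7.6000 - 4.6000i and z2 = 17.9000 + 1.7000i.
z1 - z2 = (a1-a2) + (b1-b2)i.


Real: 7.6 - 17.9 = -10.3
Imag: -4.6 - 1.7 = -6.3

-10.3000 - 6.3000i


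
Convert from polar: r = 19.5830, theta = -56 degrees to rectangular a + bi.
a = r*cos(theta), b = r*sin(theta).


a = 19.5830*cos(-56°) = 19.5830*0.559193 = 10.9507
b = 19.5830*sin(-56°) = 19.5830*(-0.8290376) = -16.2350

10.9507 - 16.2350i


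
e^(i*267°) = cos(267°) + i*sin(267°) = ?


cos(267°) = -0.0523
sin(267°) = -0.9986

e^(i*267°) = -0.0523 - 0.9986i


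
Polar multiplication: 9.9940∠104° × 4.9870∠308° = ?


r = 9.9940 * 4.9870 = 49.8401
theta = 104° + 308° = 412° = 52° (mod 360)

49.8401 cis(52°)


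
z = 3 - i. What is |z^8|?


|z| = sqrt(9+1) = sqrt(10) = 3.1623
|z^8| = |z|^8 = (sqrt(10))^8 = 10^4 = 10000

|z^8| = 10000


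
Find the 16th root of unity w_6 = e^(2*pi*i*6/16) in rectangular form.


Angle = 360*6/16 = 135°
a = cos(135°) = -0.7071
b = sin(135°) = 0.7071

-0.7071 + 0.7071i


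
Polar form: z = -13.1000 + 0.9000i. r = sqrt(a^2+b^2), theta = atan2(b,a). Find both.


r = sqrt(171.61+0.81) = sqrt(172.42) = 13.1309
theta = atan2(0.9, -13.1) = 176.0698 degrees

r = 13.1309, theta = 176.0698 degrees


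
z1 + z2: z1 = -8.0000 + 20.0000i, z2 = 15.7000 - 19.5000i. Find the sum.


Real: -8 + 15.7 = 7.7
Imag: 20 - 19.5 = 0.5

7.7000 + 0.5000i


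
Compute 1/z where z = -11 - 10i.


|z|^2 = 121+100 = 221
1/z = (-11 + 10i)/221

1/z = -0.0498 + 0.0452i


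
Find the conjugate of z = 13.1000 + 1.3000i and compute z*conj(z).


z_bar = 13.1000 - 1.3000i
z*z_bar = 13.1^2 + 1.3^2 = 171.61 + 1.69 = 173.3

z_bar = 13.1000 - 1.3000i, z*z_bar = 173.3


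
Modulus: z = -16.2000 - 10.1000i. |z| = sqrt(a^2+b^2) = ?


|z| = sqrt((-16.2)^2 + (-10.1)^2) = sqrt(262.44 + 102.01) = sqrt(364.45) = 19.0906

|z| = 19.0906


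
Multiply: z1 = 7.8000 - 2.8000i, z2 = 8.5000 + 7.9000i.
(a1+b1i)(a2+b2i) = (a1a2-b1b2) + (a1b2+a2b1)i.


Real = 7.8*8.5 - (-2.8)*7.9 = 66.3 - (-22.12) = 88.42
Imag = 7.8*7.9 + 8.5*(-2.8) = 61.62 - (23.8) = 37.82

88.4200 + 37.8200i


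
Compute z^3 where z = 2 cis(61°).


r^3 = 2^3 = 8
n*theta = 3*61° = 183° = 183° (mod 360)
a = 8*cos(183°) = -7.9890
b = 8*sin(183°) = -0.4187

8 cis(183°) = -7.9890 - 0.4187i


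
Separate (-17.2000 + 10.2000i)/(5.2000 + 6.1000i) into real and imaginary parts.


Multiply by conjugate: (-17.2000 + 10.2000i)(5.2000 - 6.1000i) / (5.2^2 + 6.1^2)
Numerator real = -17.2*5.2 + 10.2*6.1 = -27.22
Numerator imag = 10.2*5.2 - (-17.2)*6.1 = 157.96
Denominator = 64.25
Re(z) = -27.22/64.25 = -0.4237
Im(z) = 157.96/64.25 = 2.4585

Re(z) = -0.4237, Im(z) = 2.4585


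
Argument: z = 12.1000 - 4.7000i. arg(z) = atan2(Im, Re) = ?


Re = 12.1, Im = -4.7
arg = atan2(-4.7, 12.1) = -21.2277 degrees

arg(z) = -21.2277 degrees
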